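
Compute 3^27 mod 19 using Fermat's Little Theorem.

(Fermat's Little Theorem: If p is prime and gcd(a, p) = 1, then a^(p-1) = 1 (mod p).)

Step 1: Since 19 is prime, by Fermat's Little Theorem: 3^18 = 1 (mod 19).
Step 2: Reduce exponent: 27 mod 18 = 9.
Step 3: So 3^27 = 3^9 (mod 19).
Step 4: 3^9 mod 19 = 18.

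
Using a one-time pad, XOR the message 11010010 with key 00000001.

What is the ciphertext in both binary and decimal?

Step 1: Write out the XOR operation bit by bit:
  Message: 11010010
  Key:     00000001
  XOR:     11010011
Step 2: Convert to decimal: 11010011 = 211.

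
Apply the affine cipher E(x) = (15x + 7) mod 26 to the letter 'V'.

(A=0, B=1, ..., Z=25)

Step 1: Convert 'V' to number: x = 21.
Step 2: E(21) = (15 * 21 + 7) mod 26 = 322 mod 26 = 10.
Step 3: Convert 10 back to letter: K.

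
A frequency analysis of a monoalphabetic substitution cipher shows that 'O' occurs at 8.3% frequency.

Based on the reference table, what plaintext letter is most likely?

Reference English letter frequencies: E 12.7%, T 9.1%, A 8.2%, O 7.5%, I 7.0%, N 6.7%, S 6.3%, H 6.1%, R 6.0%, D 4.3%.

Step 1: The observed frequency is 8.3%.
Step 2: Compare with English frequencies:
  E: 12.7% (difference: 4.4%)
  T: 9.1% (difference: 0.8%)
  A: 8.2% (difference: 0.1%) <-- closest
  O: 7.5% (difference: 0.8%)
  I: 7.0% (difference: 1.3%)
  N: 6.7% (difference: 1.6%)
  S: 6.3% (difference: 2.0%)
  H: 6.1% (difference: 2.2%)
  R: 6.0% (difference: 2.3%)
  D: 4.3% (difference: 4.0%)
Step 3: 'O' most likely represents 'A' (frequency 8.2%).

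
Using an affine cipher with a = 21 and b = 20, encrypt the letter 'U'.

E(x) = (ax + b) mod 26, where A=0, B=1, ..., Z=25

Step 1: Convert 'U' to number: x = 20.
Step 2: E(20) = (21 * 20 + 20) mod 26 = 440 mod 26 = 24.
Step 3: Convert 24 back to letter: Y.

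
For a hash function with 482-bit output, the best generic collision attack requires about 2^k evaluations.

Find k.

Step 1: The hash has a 482-bit output.
Step 2: Collision resistance means it should be infeasible to find any x != y with h(x) = h(y).
By the birthday bound, a generic collision search succeeds after about sqrt(2^482) = 2^(482/2) = 2^241 evaluations.
Step 3: Security level = 241 bits.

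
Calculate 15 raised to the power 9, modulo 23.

Step 1: Compute 15^9 mod 23 step by step, reducing modulo 23 at each step.
  15^1 mod 23 = 15
  15^2 mod 23 = (15 * 15) mod 23 = 18
  15^3 mod 23 = (18 * 15) mod 23 = 17
  15^4 mod 23 = (17 * 15) mod 23 = 2
  15^5 mod 23 = (2 * 15) mod 23 = 7
  15^6 mod 23 = (7 * 15) mod 23 = 13
  15^7 mod 23 = (13 * 15) mod 23 = 11
  15^8 mod 23 = (11 * 15) mod 23 = 4
  15^9 mod 23 = (4 * 15) mod 23 = 14
Step 2: Result = 14.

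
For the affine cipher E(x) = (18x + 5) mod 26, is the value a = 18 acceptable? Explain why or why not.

Step 1: Compute gcd(18, 26).
Step 2: gcd(18, 26) = 2.
Since gcd = 2 != 1, 18 shares a common factor with 26, so it cannot be used.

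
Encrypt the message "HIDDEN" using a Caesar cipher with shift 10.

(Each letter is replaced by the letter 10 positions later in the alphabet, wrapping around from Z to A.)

Step 1: For each letter, shift forward by 10 positions (mod 26).
  H (position 7) -> position (7+10) mod 26 = 17 -> R
  I (position 8) -> position (8+10) mod 26 = 18 -> S
  D (position 3) -> position (3+10) mod 26 = 13 -> N
  D (position 3) -> position (3+10) mod 26 = 13 -> N
  E (position 4) -> position (4+10) mod 26 = 14 -> O
  N (position 13) -> position (13+10) mod 26 = 23 -> X
Result: RSNNOX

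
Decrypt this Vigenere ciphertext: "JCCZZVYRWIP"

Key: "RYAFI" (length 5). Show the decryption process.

Step 1: Key 'RYAFI' has length 5. Extended key: RYAFIRYAFIR
Step 2: Decrypt each position:
  J(9) - R(17) = 18 = S
  C(2) - Y(24) = 4 = E
  C(2) - A(0) = 2 = C
  Z(25) - F(5) = 20 = U
  Z(25) - I(8) = 17 = R
  V(21) - R(17) = 4 = E
  Y(24) - Y(24) = 0 = A
  R(17) - A(0) = 17 = R
  W(22) - F(5) = 17 = R
  I(8) - I(8) = 0 = A
  P(15) - R(17) = 24 = Y
Plaintext: SECUREARRAY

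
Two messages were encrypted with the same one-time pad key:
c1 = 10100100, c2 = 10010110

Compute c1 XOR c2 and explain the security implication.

Step 1: c1 XOR c2 = (m1 XOR k) XOR (m2 XOR k).
Step 2: By XOR associativity/commutativity: = m1 XOR m2 XOR k XOR k = m1 XOR m2.
Step 3: 10100100 XOR 10010110 = 00110010 = 50.
Step 4: The key cancels out! An attacker learns m1 XOR m2 = 50, revealing the relationship between plaintexts.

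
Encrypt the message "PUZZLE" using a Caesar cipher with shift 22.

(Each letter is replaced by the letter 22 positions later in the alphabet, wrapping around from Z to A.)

Step 1: For each letter, shift forward by 22 positions (mod 26).
  P (position 15) -> position (15+22) mod 26 = 11 -> L
  U (position 20) -> position (20+22) mod 26 = 16 -> Q
  Z (position 25) -> position (25+22) mod 26 = 21 -> V
  Z (position 25) -> position (25+22) mod 26 = 21 -> V
  L (position 11) -> position (11+22) mod 26 = 7 -> H
  E (position 4) -> position (4+22) mod 26 = 0 -> A
Result: LQVVHA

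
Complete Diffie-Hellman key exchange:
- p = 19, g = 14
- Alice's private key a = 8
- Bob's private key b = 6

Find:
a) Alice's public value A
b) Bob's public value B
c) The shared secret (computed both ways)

Step 1: A = g^a mod p = 14^8 mod 19 = 4.
Step 2: B = g^b mod p = 14^6 mod 19 = 7.
Step 3: Alice computes s = B^a mod p = 7^8 mod 19 = 11.
Step 4: Bob computes s = A^b mod p = 4^6 mod 19 = 11.
Both sides agree: shared secret = 11.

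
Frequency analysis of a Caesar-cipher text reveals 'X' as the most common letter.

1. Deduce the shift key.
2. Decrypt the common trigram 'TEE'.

Step 1: In English, 'E' is the most frequent letter (12.7%).
Step 2: The most frequent ciphertext letter is 'X' (position 23).
Step 3: Shift = (23 - 4) mod 26 = 19.
Step 4: Decrypt 'TEE' by shifting back 19:
  T -> A
  E -> L
  E -> L
Step 5: 'TEE' decrypts to 'ALL'.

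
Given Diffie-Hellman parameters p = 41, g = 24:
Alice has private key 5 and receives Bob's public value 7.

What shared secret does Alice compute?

Step 1: s = B^a mod p = 7^5 mod 41.
  7^1 mod 41 = 7
  7^2 mod 41 = (7 * 7) mod 41 = 8
  7^3 mod 41 = (8 * 7) mod 41 = 15
  7^4 mod 41 = (15 * 7) mod 41 = 23
  7^5 mod 41 = (23 * 7) mod 41 = 38
Result: shared secret = 38.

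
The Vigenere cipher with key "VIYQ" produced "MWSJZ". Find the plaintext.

Step 1: Extend key: VIYQV
Step 2: Decrypt each letter (c - k) mod 26:
  M(12) - V(21) = (12-21) mod 26 = 17 = R
  W(22) - I(8) = (22-8) mod 26 = 14 = O
  S(18) - Y(24) = (18-24) mod 26 = 20 = U
  J(9) - Q(16) = (9-16) mod 26 = 19 = T
  Z(25) - V(21) = (25-21) mod 26 = 4 = E
Plaintext: ROUTE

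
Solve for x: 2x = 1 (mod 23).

Step 1: We need x such that 2 * x = 1 (mod 23).
Step 2: Using the extended Euclidean algorithm or trial:
  2 * 12 = 24 = 1 * 23 + 1.
Step 3: Since 24 mod 23 = 1, the inverse is x = 12.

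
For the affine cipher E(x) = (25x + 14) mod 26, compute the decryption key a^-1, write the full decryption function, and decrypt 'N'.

Step 1: Find a^-1, the modular inverse of 25 mod 26.
Step 2: We need 25 * a^-1 = 1 (mod 26).
Step 3: 25 * 25 = 625 = 24 * 26 + 1, so a^-1 = 25.
Step 4: D(y) = 25(y - 14) mod 26.
Step 5: Apply to 'N' (y = 13): D(13) = 25 * (13 - 14) mod 26 = 25 * -1 mod 26 = 1 -> 'B'.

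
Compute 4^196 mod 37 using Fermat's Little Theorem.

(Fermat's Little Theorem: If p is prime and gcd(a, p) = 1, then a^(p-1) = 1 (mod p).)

Step 1: Since 37 is prime, by Fermat's Little Theorem: 4^36 = 1 (mod 37).
Step 2: Reduce exponent: 196 mod 36 = 16.
Step 3: So 4^196 = 4^16 (mod 37).
Step 4: 4^16 mod 37 = 7.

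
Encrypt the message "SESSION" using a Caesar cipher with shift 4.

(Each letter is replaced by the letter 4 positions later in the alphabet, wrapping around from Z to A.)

Step 1: For each letter, shift forward by 4 positions (mod 26).
  S (position 18) -> position (18+4) mod 26 = 22 -> W
  E (position 4) -> position (4+4) mod 26 = 8 -> I
  S (position 18) -> position (18+4) mod 26 = 22 -> W
  S (position 18) -> position (18+4) mod 26 = 22 -> W
  I (position 8) -> position (8+4) mod 26 = 12 -> M
  O (position 14) -> position (14+4) mod 26 = 18 -> S
  N (position 13) -> position (13+4) mod 26 = 17 -> R
Result: WIWWMSR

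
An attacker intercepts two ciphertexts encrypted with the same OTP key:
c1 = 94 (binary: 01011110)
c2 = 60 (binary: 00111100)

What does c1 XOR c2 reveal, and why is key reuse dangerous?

Step 1: c1 XOR c2 = (m1 XOR k) XOR (m2 XOR k).
Step 2: By XOR associativity/commutativity: = m1 XOR m2 XOR k XOR k = m1 XOR m2.
Step 3: 01011110 XOR 00111100 = 01100010 = 98.
Step 4: The key cancels out! An attacker learns m1 XOR m2 = 98, revealing the relationship between plaintexts.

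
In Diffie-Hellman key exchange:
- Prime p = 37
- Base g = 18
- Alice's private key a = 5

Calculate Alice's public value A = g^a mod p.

Step 1: A = g^a mod p = 18^5 mod 37.
  18^1 mod 37 = 18
  18^2 mod 37 = (18 * 18) mod 37 = 28
  18^3 mod 37 = (28 * 18) mod 37 = 23
  18^4 mod 37 = (23 * 18) mod 37 = 7
  18^5 mod 37 = (7 * 18) mod 37 = 15
Result: A = 15.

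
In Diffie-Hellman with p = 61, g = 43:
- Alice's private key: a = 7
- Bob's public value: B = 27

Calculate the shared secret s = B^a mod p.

Step 1: s = B^a mod p = 27^7 mod 61.
  27^1 mod 61 = 27
  27^2 mod 61 = (27 * 27) mod 61 = 58
  27^3 mod 61 = (58 * 27) mod 61 = 41
  27^4 mod 61 = (41 * 27) mod 61 = 9
  27^5 mod 61 = (9 * 27) mod 61 = 60
  27^6 mod 61 = (60 * 27) mod 61 = 34
  27^7 mod 61 = (34 * 27) mod 61 = 3
Result: shared secret = 3.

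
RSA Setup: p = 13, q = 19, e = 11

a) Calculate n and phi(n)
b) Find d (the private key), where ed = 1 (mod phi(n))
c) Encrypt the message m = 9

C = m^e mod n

Step 1: n = 13 * 19 = 247.
Step 2: phi(n) = (13-1)(19-1) = 12 * 18 = 216.
Step 3: Find d = 11^(-1) mod 216 = 59.
  Verify: 11 * 59 = 649 = 1 (mod 216).
Step 4: C = 9^11 mod 247 = 81.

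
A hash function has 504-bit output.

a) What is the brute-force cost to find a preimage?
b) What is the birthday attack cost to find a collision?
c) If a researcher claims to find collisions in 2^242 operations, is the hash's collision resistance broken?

Step 1: Preimage resistance requires brute-force of 2^504 operations.
Step 2: Collision resistance (birthday bound) = 2^(504/2) = 2^252.
Step 3: The claimed attack costs 2^242 operations.
Step 4: Since 2^242 < 2^252, the claimed attack beats the generic birthday bound, so collision resistance is broken.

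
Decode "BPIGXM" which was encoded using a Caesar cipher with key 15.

Step 1: Reverse the shift by subtracting 15 from each letter position.
  B (position 1) -> position (1-15) mod 26 = 12 -> M
  P (position 15) -> position (15-15) mod 26 = 0 -> A
  I (position 8) -> position (8-15) mod 26 = 19 -> T
  G (position 6) -> position (6-15) mod 26 = 17 -> R
  X (position 23) -> position (23-15) mod 26 = 8 -> I
  M (position 12) -> position (12-15) mod 26 = 23 -> X
Decrypted message: MATRIX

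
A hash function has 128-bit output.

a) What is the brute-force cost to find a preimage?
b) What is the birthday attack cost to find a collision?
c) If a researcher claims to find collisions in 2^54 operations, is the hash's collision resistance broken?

Step 1: Preimage resistance requires brute-force of 2^128 operations.
Step 2: Collision resistance (birthday bound) = 2^(128/2) = 2^64.
Step 3: The claimed attack costs 2^54 operations.
Step 4: Since 2^54 < 2^64, the claimed attack beats the generic birthday bound, so collision resistance is broken.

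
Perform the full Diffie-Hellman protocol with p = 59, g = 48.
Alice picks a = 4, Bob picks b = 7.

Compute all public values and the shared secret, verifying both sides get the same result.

Step 1: A = g^a mod p = 48^4 mod 59 = 9.
Step 2: B = g^b mod p = 48^7 mod 59 = 57.
Step 3: Alice computes s = B^a mod p = 57^4 mod 59 = 16.
Step 4: Bob computes s = A^b mod p = 9^7 mod 59 = 16.
Both sides agree: shared secret = 16.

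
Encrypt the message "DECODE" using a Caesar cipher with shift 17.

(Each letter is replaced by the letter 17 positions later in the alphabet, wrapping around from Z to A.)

Step 1: For each letter, shift forward by 17 positions (mod 26).
  D (position 3) -> position (3+17) mod 26 = 20 -> U
  E (position 4) -> position (4+17) mod 26 = 21 -> V
  C (position 2) -> position (2+17) mod 26 = 19 -> T
  O (position 14) -> position (14+17) mod 26 = 5 -> F
  D (position 3) -> position (3+17) mod 26 = 20 -> U
  E (position 4) -> position (4+17) mod 26 = 21 -> V
Result: UVTFUV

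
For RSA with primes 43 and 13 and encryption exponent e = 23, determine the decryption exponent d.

Step 1: n = 43 * 13 = 559.
Step 2: phi(n) = 42 * 12 = 504.
Step 3: Find d such that 23 * d = 1 (mod 504).
Step 4: d = 23^(-1) mod 504 = 263.
Verification: 23 * 263 = 6049 = 12 * 504 + 1.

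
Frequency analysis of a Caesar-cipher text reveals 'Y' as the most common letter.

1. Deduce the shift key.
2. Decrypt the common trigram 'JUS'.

Step 1: In English, 'E' is the most frequent letter (12.7%).
Step 2: The most frequent ciphertext letter is 'Y' (position 24).
Step 3: Shift = (24 - 4) mod 26 = 20.
Step 4: Decrypt 'JUS' by shifting back 20:
  J -> P
  U -> A
  S -> Y
Step 5: 'JUS' decrypts to 'PAY'.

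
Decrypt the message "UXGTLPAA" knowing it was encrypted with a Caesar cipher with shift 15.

Step 1: Reverse the shift by subtracting 15 from each letter position.
  U (position 20) -> position (20-15) mod 26 = 5 -> F
  X (position 23) -> position (23-15) mod 26 = 8 -> I
  G (position 6) -> position (6-15) mod 26 = 17 -> R
  T (position 19) -> position (19-15) mod 26 = 4 -> E
  L (position 11) -> position (11-15) mod 26 = 22 -> W
  P (position 15) -> position (15-15) mod 26 = 0 -> A
  A (position 0) -> position (0-15) mod 26 = 11 -> L
  A (position 0) -> position (0-15) mod 26 = 11 -> L
Decrypted message: FIREWALL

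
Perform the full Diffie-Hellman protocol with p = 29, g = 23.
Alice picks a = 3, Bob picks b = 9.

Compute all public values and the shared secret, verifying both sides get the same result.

Step 1: A = g^a mod p = 23^3 mod 29 = 16.
Step 2: B = g^b mod p = 23^9 mod 29 = 7.
Step 3: Alice computes s = B^a mod p = 7^3 mod 29 = 24.
Step 4: Bob computes s = A^b mod p = 16^9 mod 29 = 24.
Both sides agree: shared secret = 24.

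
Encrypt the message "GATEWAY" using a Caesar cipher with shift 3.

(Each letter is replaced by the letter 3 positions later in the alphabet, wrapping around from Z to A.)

Step 1: For each letter, shift forward by 3 positions (mod 26).
  G (position 6) -> position (6+3) mod 26 = 9 -> J
  A (position 0) -> position (0+3) mod 26 = 3 -> D
  T (position 19) -> position (19+3) mod 26 = 22 -> W
  E (position 4) -> position (4+3) mod 26 = 7 -> H
  W (position 22) -> position (22+3) mod 26 = 25 -> Z
  A (position 0) -> position (0+3) mod 26 = 3 -> D
  Y (position 24) -> position (24+3) mod 26 = 1 -> B
Result: JDWHZDB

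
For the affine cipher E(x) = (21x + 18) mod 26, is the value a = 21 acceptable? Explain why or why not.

Step 1: Compute gcd(21, 26).
Step 2: gcd(21, 26) = 1.
Since gcd = 1, 21 is coprime with 26, so it is a valid key.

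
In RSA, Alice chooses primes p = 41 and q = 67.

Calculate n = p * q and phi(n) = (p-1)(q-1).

Step 1: n = p * q = 41 * 67 = 2747.
Step 2: phi(n) = (p-1)(q-1) = 40 * 66 = 2640.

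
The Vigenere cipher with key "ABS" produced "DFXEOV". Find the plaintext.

Step 1: Extend key: ABSABS
Step 2: Decrypt each letter (c - k) mod 26:
  D(3) - A(0) = (3-0) mod 26 = 3 = D
  F(5) - B(1) = (5-1) mod 26 = 4 = E
  X(23) - S(18) = (23-18) mod 26 = 5 = F
  E(4) - A(0) = (4-0) mod 26 = 4 = E
  O(14) - B(1) = (14-1) mod 26 = 13 = N
  V(21) - S(18) = (21-18) mod 26 = 3 = D
Plaintext: DEFEND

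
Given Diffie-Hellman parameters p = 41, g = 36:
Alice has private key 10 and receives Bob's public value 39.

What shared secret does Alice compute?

Step 1: s = B^a mod p = 39^10 mod 41.
  39^1 mod 41 = 39
  39^2 mod 41 = (39 * 39) mod 41 = 4
  39^3 mod 41 = (4 * 39) mod 41 = 33
  39^4 mod 41 = (33 * 39) mod 41 = 16
  39^5 mod 41 = (16 * 39) mod 41 = 9
  39^6 mod 41 = (9 * 39) mod 41 = 23
  39^7 mod 41 = (23 * 39) mod 41 = 36
  39^8 mod 41 = (36 * 39) mod 41 = 10
  39^9 mod 41 = (10 * 39) mod 41 = 21
  39^10 mod 41 = (21 * 39) mod 41 = 40
Result: shared secret = 40.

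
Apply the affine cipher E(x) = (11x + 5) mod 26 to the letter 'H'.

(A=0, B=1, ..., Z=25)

Step 1: Convert 'H' to number: x = 7.
Step 2: E(7) = (11 * 7 + 5) mod 26 = 82 mod 26 = 4.
Step 3: Convert 4 back to letter: E.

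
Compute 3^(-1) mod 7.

Step 1: We need x such that 3 * x = 1 (mod 7).
Step 2: Using the extended Euclidean algorithm or trial:
  3 * 5 = 15 = 2 * 7 + 1.
Step 3: Since 15 mod 7 = 1, the inverse is x = 5.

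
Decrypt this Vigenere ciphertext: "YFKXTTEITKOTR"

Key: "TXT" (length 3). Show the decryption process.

Step 1: Key 'TXT' has length 3. Extended key: TXTTXTTXTTXTT
Step 2: Decrypt each position:
  Y(24) - T(19) = 5 = F
  F(5) - X(23) = 8 = I
  K(10) - T(19) = 17 = R
  X(23) - T(19) = 4 = E
  T(19) - X(23) = 22 = W
  T(19) - T(19) = 0 = A
  E(4) - T(19) = 11 = L
  I(8) - X(23) = 11 = L
  T(19) - T(19) = 0 = A
  K(10) - T(19) = 17 = R
  O(14) - X(23) = 17 = R
  T(19) - T(19) = 0 = A
  R(17) - T(19) = 24 = Y
Plaintext: FIREWALLARRAY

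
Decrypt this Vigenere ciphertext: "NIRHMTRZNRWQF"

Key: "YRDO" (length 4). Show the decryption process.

Step 1: Key 'YRDO' has length 4. Extended key: YRDOYRDOYRDOY
Step 2: Decrypt each position:
  N(13) - Y(24) = 15 = P
  I(8) - R(17) = 17 = R
  R(17) - D(3) = 14 = O
  H(7) - O(14) = 19 = T
  M(12) - Y(24) = 14 = O
  T(19) - R(17) = 2 = C
  R(17) - D(3) = 14 = O
  Z(25) - O(14) = 11 = L
  N(13) - Y(24) = 15 = P
  R(17) - R(17) = 0 = A
  W(22) - D(3) = 19 = T
  Q(16) - O(14) = 2 = C
  F(5) - Y(24) = 7 = H
Plaintext: PROTOCOLPATCH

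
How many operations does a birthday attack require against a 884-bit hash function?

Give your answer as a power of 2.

Step 1: The birthday paradox gives collision probability ~50% after sqrt(2^n) = 2^(n/2) hashes.
Step 2: For 884-bit output: 2^(884/2) = 2^442.
Step 3: Approximately 2^442 hash computations needed.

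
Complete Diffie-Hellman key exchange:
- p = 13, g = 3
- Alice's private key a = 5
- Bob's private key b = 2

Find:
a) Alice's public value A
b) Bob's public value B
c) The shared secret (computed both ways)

Step 1: A = g^a mod p = 3^5 mod 13 = 9.
Step 2: B = g^b mod p = 3^2 mod 13 = 9.
Step 3: Alice computes s = B^a mod p = 9^5 mod 13 = 3.
Step 4: Bob computes s = A^b mod p = 9^2 mod 13 = 3.
Both sides agree: shared secret = 3.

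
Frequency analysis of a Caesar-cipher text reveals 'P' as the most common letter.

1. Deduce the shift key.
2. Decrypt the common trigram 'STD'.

Step 1: In English, 'E' is the most frequent letter (12.7%).
Step 2: The most frequent ciphertext letter is 'P' (position 15).
Step 3: Shift = (15 - 4) mod 26 = 11.
Step 4: Decrypt 'STD' by shifting back 11:
  S -> H
  T -> I
  D -> S
Step 5: 'STD' decrypts to 'HIS'.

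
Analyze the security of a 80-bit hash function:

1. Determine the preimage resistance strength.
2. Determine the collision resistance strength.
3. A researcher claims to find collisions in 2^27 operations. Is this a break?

Step 1: Preimage resistance requires brute-force of 2^80 operations.
Step 2: Collision resistance (birthday bound) = 2^(80/2) = 2^40.
Step 3: The claimed attack costs 2^27 operations.
Step 4: Since 2^27 < 2^40, the claimed attack beats the generic birthday bound, so collision resistance is broken.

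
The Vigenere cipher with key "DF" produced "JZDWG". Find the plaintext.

Step 1: Extend key: DFDFD
Step 2: Decrypt each letter (c - k) mod 26:
  J(9) - D(3) = (9-3) mod 26 = 6 = G
  Z(25) - F(5) = (25-5) mod 26 = 20 = U
  D(3) - D(3) = (3-3) mod 26 = 0 = A
  W(22) - F(5) = (22-5) mod 26 = 17 = R
  G(6) - D(3) = (6-3) mod 26 = 3 = D
Plaintext: GUARD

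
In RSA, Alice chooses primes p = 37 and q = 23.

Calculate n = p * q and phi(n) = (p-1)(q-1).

Step 1: n = p * q = 37 * 23 = 851.
Step 2: phi(n) = (p-1)(q-1) = 36 * 22 = 792.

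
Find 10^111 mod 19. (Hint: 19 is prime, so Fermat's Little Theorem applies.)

Step 1: Since 19 is prime, by Fermat's Little Theorem: 10^18 = 1 (mod 19).
Step 2: Reduce exponent: 111 mod 18 = 3.
Step 3: So 10^111 = 10^3 (mod 19).
Step 4: 10^3 mod 19 = 12.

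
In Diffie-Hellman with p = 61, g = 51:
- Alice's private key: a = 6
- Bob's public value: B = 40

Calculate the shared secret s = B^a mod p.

Step 1: s = B^a mod p = 40^6 mod 61.
  40^1 mod 61 = 40
  40^2 mod 61 = (40 * 40) mod 61 = 14
  40^3 mod 61 = (14 * 40) mod 61 = 11
  40^4 mod 61 = (11 * 40) mod 61 = 13
  40^5 mod 61 = (13 * 40) mod 61 = 32
  40^6 mod 61 = (32 * 40) mod 61 = 60
Result: shared secret = 60.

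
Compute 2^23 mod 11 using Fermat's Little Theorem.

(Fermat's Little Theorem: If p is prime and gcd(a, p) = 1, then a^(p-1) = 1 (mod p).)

Step 1: Since 11 is prime, by Fermat's Little Theorem: 2^10 = 1 (mod 11).
Step 2: Reduce exponent: 23 mod 10 = 3.
Step 3: So 2^23 = 2^3 (mod 11).
Step 4: 2^3 mod 11 = 8.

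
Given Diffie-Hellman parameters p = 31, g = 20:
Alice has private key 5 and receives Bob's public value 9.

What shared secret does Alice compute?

Step 1: s = B^a mod p = 9^5 mod 31.
  9^1 mod 31 = 9
  9^2 mod 31 = (9 * 9) mod 31 = 19
  9^3 mod 31 = (19 * 9) mod 31 = 16
  9^4 mod 31 = (16 * 9) mod 31 = 20
  9^5 mod 31 = (20 * 9) mod 31 = 25
Result: shared secret = 25.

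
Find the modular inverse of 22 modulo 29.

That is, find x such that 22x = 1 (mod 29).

Step 1: We need x such that 22 * x = 1 (mod 29).
Step 2: Using the extended Euclidean algorithm or trial:
  22 * 4 = 88 = 3 * 29 + 1.
Step 3: Since 88 mod 29 = 1, the inverse is x = 4.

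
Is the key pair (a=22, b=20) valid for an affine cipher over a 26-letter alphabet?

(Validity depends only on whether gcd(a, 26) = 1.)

Step 1: Compute gcd(22, 26).
Step 2: gcd(22, 26) = 2.
Since gcd = 2 != 1, 22 shares a common factor with 26, so it cannot be used.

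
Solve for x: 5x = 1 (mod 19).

Step 1: We need x such that 5 * x = 1 (mod 19).
Step 2: Using the extended Euclidean algorithm or trial:
  5 * 4 = 20 = 1 * 19 + 1.
Step 3: Since 20 mod 19 = 1, the inverse is x = 4.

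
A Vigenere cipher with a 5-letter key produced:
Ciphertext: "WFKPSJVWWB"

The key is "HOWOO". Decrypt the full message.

Step 1: Key 'HOWOO' has length 5. Extended key: HOWOOHOWOO
Step 2: Decrypt each position:
  W(22) - H(7) = 15 = P
  F(5) - O(14) = 17 = R
  K(10) - W(22) = 14 = O
  P(15) - O(14) = 1 = B
  S(18) - O(14) = 4 = E
  J(9) - H(7) = 2 = C
  V(21) - O(14) = 7 = H
  W(22) - W(22) = 0 = A
  W(22) - O(14) = 8 = I
  B(1) - O(14) = 13 = N
Plaintext: PROBECHAIN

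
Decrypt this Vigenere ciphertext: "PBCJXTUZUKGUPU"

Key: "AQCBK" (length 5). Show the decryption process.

Step 1: Key 'AQCBK' has length 5. Extended key: AQCBKAQCBKAQCB
Step 2: Decrypt each position:
  P(15) - A(0) = 15 = P
  B(1) - Q(16) = 11 = L
  C(2) - C(2) = 0 = A
  J(9) - B(1) = 8 = I
  X(23) - K(10) = 13 = N
  T(19) - A(0) = 19 = T
  U(20) - Q(16) = 4 = E
  Z(25) - C(2) = 23 = X
  U(20) - B(1) = 19 = T
  K(10) - K(10) = 0 = A
  G(6) - A(0) = 6 = G
  U(20) - Q(16) = 4 = E
  P(15) - C(2) = 13 = N
  U(20) - B(1) = 19 = T
Plaintext: PLAINTEXTAGENT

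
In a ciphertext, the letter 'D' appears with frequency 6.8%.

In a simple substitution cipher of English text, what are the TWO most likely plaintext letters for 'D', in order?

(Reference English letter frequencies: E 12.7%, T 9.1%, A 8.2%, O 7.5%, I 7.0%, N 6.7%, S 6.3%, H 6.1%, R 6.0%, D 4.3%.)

Step 1: Observed frequency of 'D' is 6.8%.
Step 2: Compute distances to each reference frequency and sort:
  N (6.7%): difference = 0.1% <-- BEST
  I (7.0%): difference = 0.2% <-- RUNNER-UP
  S (6.3%): difference = 0.5%
  O (7.5%): difference = 0.7%
  H (6.1%): difference = 0.7%
Step 3: Most likely is 'N' (6.7%, diff 0.1%); second most likely is 'I' (7.0%, diff 0.2%).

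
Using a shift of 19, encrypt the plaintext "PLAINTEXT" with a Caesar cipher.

Step 1: For each letter, shift forward by 19 positions (mod 26).
  P (position 15) -> position (15+19) mod 26 = 8 -> I
  L (position 11) -> position (11+19) mod 26 = 4 -> E
  A (position 0) -> position (0+19) mod 26 = 19 -> T
  I (position 8) -> position (8+19) mod 26 = 1 -> B
  N (position 13) -> position (13+19) mod 26 = 6 -> G
  T (position 19) -> position (19+19) mod 26 = 12 -> M
  E (position 4) -> position (4+19) mod 26 = 23 -> X
  X (position 23) -> position (23+19) mod 26 = 16 -> Q
  T (position 19) -> position (19+19) mod 26 = 12 -> M
Result: IETBGMXQM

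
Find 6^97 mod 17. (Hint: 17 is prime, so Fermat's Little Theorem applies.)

Step 1: Since 17 is prime, by Fermat's Little Theorem: 6^16 = 1 (mod 17).
Step 2: Reduce exponent: 97 mod 16 = 1.
Step 3: So 6^97 = 6^1 (mod 17).
Step 4: 6^1 mod 17 = 6.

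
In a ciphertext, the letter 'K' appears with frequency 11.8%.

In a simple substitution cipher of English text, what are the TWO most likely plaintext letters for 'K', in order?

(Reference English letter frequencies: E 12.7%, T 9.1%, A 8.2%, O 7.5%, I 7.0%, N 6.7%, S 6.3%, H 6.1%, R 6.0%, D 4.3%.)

Step 1: Observed frequency of 'K' is 11.8%.
Step 2: Compute distances to each reference frequency and sort:
  E (12.7%): difference = 0.9% <-- BEST
  T (9.1%): difference = 2.7% <-- RUNNER-UP
  A (8.2%): difference = 3.6%
  O (7.5%): difference = 4.3%
  I (7.0%): difference = 4.8%
Step 3: Most likely is 'E' (12.7%, diff 0.9%); second most likely is 'T' (9.1%, diff 2.7%).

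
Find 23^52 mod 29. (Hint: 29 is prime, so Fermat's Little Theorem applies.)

Step 1: Since 29 is prime, by Fermat's Little Theorem: 23^28 = 1 (mod 29).
Step 2: Reduce exponent: 52 mod 28 = 24.
Step 3: So 23^52 = 23^24 (mod 29).
Step 4: 23^24 mod 29 = 16.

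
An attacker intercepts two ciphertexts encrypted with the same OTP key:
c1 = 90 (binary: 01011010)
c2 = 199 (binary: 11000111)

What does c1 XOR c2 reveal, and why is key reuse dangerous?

Step 1: c1 XOR c2 = (m1 XOR k) XOR (m2 XOR k).
Step 2: By XOR associativity/commutativity: = m1 XOR m2 XOR k XOR k = m1 XOR m2.
Step 3: 01011010 XOR 11000111 = 10011101 = 157.
Step 4: The key cancels out! An attacker learns m1 XOR m2 = 157, revealing the relationship between plaintexts.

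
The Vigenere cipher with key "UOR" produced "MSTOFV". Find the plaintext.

Step 1: Extend key: UORUOR
Step 2: Decrypt each letter (c - k) mod 26:
  M(12) - U(20) = (12-20) mod 26 = 18 = S
  S(18) - O(14) = (18-14) mod 26 = 4 = E
  T(19) - R(17) = (19-17) mod 26 = 2 = C
  O(14) - U(20) = (14-20) mod 26 = 20 = U
  F(5) - O(14) = (5-14) mod 26 = 17 = R
  V(21) - R(17) = (21-17) mod 26 = 4 = E
Plaintext: SECURE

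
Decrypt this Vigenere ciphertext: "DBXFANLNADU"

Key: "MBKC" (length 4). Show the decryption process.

Step 1: Key 'MBKC' has length 4. Extended key: MBKCMBKCMBK
Step 2: Decrypt each position:
  D(3) - M(12) = 17 = R
  B(1) - B(1) = 0 = A
  X(23) - K(10) = 13 = N
  F(5) - C(2) = 3 = D
  A(0) - M(12) = 14 = O
  N(13) - B(1) = 12 = M
  L(11) - K(10) = 1 = B
  N(13) - C(2) = 11 = L
  A(0) - M(12) = 14 = O
  D(3) - B(1) = 2 = C
  U(20) - K(10) = 10 = K
Plaintext: RANDOMBLOCK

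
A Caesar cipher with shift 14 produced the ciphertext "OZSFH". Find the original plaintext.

Step 1: Reverse the shift by subtracting 14 from each letter position.
  O (position 14) -> position (14-14) mod 26 = 0 -> A
  Z (position 25) -> position (25-14) mod 26 = 11 -> L
  S (position 18) -> position (18-14) mod 26 = 4 -> E
  F (position 5) -> position (5-14) mod 26 = 17 -> R
  H (position 7) -> position (7-14) mod 26 = 19 -> T
Decrypted message: ALERT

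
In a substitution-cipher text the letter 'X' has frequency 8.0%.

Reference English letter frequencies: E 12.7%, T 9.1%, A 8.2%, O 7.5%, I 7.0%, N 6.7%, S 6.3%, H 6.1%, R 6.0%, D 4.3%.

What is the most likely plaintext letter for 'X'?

Step 1: The observed frequency is 8.0%.
Step 2: Compare with English frequencies:
  E: 12.7% (difference: 4.7%)
  T: 9.1% (difference: 1.1%)
  A: 8.2% (difference: 0.2%) <-- closest
  O: 7.5% (difference: 0.5%)
  I: 7.0% (difference: 1.0%)
  N: 6.7% (difference: 1.3%)
  S: 6.3% (difference: 1.7%)
  H: 6.1% (difference: 1.9%)
  R: 6.0% (difference: 2.0%)
  D: 4.3% (difference: 3.7%)
Step 3: 'X' most likely represents 'A' (frequency 8.2%).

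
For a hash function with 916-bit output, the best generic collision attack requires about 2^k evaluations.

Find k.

Step 1: The hash has a 916-bit output.
Step 2: Collision resistance means it should be infeasible to find any x != y with h(x) = h(y).
By the birthday bound, a generic collision search succeeds after about sqrt(2^916) = 2^(916/2) = 2^458 evaluations.
Step 3: Security level = 458 bits.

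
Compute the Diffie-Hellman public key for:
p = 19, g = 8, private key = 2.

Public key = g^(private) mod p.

Step 1: A = g^a mod p = 8^2 mod 19.
  8^1 mod 19 = 8
  8^2 mod 19 = (8 * 8) mod 19 = 7
Result: A = 7.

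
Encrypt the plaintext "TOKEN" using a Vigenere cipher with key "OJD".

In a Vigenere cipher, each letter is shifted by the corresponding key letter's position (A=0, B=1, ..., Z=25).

Step 1: Repeat key to match plaintext length:
  Plaintext: TOKEN
  Key:       OJDOJ
Step 2: Encrypt each letter:
  T(19) + O(14) = (19+14) mod 26 = 7 = H
  O(14) + J(9) = (14+9) mod 26 = 23 = X
  K(10) + D(3) = (10+3) mod 26 = 13 = N
  E(4) + O(14) = (4+14) mod 26 = 18 = S
  N(13) + J(9) = (13+9) mod 26 = 22 = W
Ciphertext: HXNSW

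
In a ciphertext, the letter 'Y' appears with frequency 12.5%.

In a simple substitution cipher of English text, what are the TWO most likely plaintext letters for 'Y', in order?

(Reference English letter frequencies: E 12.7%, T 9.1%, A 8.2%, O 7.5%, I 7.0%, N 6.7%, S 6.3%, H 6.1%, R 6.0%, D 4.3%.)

Step 1: Observed frequency of 'Y' is 12.5%.
Step 2: Compute distances to each reference frequency and sort:
  E (12.7%): difference = 0.2% <-- BEST
  T (9.1%): difference = 3.4% <-- RUNNER-UP
  A (8.2%): difference = 4.3%
  O (7.5%): difference = 5.0%
  I (7.0%): difference = 5.5%
Step 3: Most likely is 'E' (12.7%, diff 0.2%); second most likely is 'T' (9.1%, diff 3.4%).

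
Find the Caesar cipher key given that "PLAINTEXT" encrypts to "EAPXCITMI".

Step 1: Compare first letters: P (position 15) -> E (position 4).
Step 2: Shift = (4 - 15) mod 26 = 15.
The shift value is 15.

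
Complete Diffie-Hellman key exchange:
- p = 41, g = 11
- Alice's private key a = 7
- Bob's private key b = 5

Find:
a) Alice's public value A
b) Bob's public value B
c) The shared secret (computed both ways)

Step 1: A = g^a mod p = 11^7 mod 41 = 35.
Step 2: B = g^b mod p = 11^5 mod 41 = 3.
Step 3: Alice computes s = B^a mod p = 3^7 mod 41 = 14.
Step 4: Bob computes s = A^b mod p = 35^5 mod 41 = 14.
Both sides agree: shared secret = 14.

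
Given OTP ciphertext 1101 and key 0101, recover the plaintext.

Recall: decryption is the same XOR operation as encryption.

Step 1: XOR ciphertext with key:
  Ciphertext: 1101
  Key:        0101
  XOR:        1000
Step 2: Plaintext = 1000 = 8 in decimal.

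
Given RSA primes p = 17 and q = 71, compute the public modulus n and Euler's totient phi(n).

Step 1: n = p * q = 17 * 71 = 1207.
Step 2: phi(n) = (p-1)(q-1) = 16 * 70 = 1120.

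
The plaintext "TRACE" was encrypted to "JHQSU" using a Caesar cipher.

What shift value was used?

Step 1: Compare first letters: T (position 19) -> J (position 9).
Step 2: Shift = (9 - 19) mod 26 = 16.
The shift value is 16.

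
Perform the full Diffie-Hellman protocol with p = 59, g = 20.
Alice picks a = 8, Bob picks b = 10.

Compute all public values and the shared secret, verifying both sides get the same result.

Step 1: A = g^a mod p = 20^8 mod 59 = 5.
Step 2: B = g^b mod p = 20^10 mod 59 = 53.
Step 3: Alice computes s = B^a mod p = 53^8 mod 59 = 4.
Step 4: Bob computes s = A^b mod p = 5^10 mod 59 = 4.
Both sides agree: shared secret = 4.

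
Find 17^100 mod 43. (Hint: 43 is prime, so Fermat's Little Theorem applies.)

Step 1: Since 43 is prime, by Fermat's Little Theorem: 17^42 = 1 (mod 43).
Step 2: Reduce exponent: 100 mod 42 = 16.
Step 3: So 17^100 = 17^16 (mod 43).
Step 4: 17^16 mod 43 = 14.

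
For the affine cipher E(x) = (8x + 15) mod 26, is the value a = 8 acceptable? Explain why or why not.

Step 1: Compute gcd(8, 26).
Step 2: gcd(8, 26) = 2.
Since gcd = 2 != 1, 8 shares a common factor with 26, so it cannot be used.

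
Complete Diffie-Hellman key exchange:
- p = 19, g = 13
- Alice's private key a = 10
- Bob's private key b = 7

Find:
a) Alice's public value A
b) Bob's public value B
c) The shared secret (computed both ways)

Step 1: A = g^a mod p = 13^10 mod 19 = 6.
Step 2: B = g^b mod p = 13^7 mod 19 = 10.
Step 3: Alice computes s = B^a mod p = 10^10 mod 19 = 9.
Step 4: Bob computes s = A^b mod p = 6^7 mod 19 = 9.
Both sides agree: shared secret = 9.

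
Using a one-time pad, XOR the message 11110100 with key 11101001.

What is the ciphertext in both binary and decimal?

Step 1: Write out the XOR operation bit by bit:
  Message: 11110100
  Key:     11101001
  XOR:     00011101
Step 2: Convert to decimal: 00011101 = 29.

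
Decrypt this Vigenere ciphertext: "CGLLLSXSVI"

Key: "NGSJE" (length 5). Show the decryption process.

Step 1: Key 'NGSJE' has length 5. Extended key: NGSJENGSJE
Step 2: Decrypt each position:
  C(2) - N(13) = 15 = P
  G(6) - G(6) = 0 = A
  L(11) - S(18) = 19 = T
  L(11) - J(9) = 2 = C
  L(11) - E(4) = 7 = H
  S(18) - N(13) = 5 = F
  X(23) - G(6) = 17 = R
  S(18) - S(18) = 0 = A
  V(21) - J(9) = 12 = M
  I(8) - E(4) = 4 = E
Plaintext: PATCHFRAME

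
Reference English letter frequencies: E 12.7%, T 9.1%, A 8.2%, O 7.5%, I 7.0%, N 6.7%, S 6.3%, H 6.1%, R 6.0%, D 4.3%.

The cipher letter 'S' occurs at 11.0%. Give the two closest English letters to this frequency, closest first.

Step 1: Observed frequency of 'S' is 11.0%.
Step 2: Compute distances to each reference frequency and sort:
  E (12.7%): difference = 1.7% <-- BEST
  T (9.1%): difference = 1.9% <-- RUNNER-UP
  A (8.2%): difference = 2.8%
  O (7.5%): difference = 3.5%
  I (7.0%): difference = 4.0%
Step 3: Most likely is 'E' (12.7%, diff 1.7%); second most likely is 'T' (9.1%, diff 1.9%).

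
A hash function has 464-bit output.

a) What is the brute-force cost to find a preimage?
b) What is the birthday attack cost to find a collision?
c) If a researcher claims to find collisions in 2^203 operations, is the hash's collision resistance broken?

Step 1: Preimage resistance requires brute-force of 2^464 operations.
Step 2: Collision resistance (birthday bound) = 2^(464/2) = 2^232.
Step 3: The claimed attack costs 2^203 operations.
Step 4: Since 2^203 < 2^232, the claimed attack beats the generic birthday bound, so collision resistance is broken.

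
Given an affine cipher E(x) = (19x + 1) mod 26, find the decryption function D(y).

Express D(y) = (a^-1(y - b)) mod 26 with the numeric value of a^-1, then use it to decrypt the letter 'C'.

Step 1: Find a^-1, the modular inverse of 19 mod 26.
Step 2: We need 19 * a^-1 = 1 (mod 26).
Step 3: 19 * 11 = 209 = 8 * 26 + 1, so a^-1 = 11.
Step 4: D(y) = 11(y - 1) mod 26.
Step 5: Apply to 'C' (y = 2): D(2) = 11 * (2 - 1) mod 26 = 11 * 1 mod 26 = 11 -> 'L'.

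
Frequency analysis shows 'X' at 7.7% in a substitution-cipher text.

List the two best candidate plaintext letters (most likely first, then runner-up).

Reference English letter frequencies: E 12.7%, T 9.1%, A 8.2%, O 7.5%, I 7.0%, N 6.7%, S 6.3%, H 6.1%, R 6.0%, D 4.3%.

Step 1: Observed frequency of 'X' is 7.7%.
Step 2: Compute distances to each reference frequency and sort:
  O (7.5%): difference = 0.2% <-- BEST
  A (8.2%): difference = 0.5% <-- RUNNER-UP
  I (7.0%): difference = 0.7%
  N (6.7%): difference = 1.0%
  T (9.1%): difference = 1.4%
Step 3: Most likely is 'O' (7.5%, diff 0.2%); second most likely is 'A' (8.2%, diff 0.5%).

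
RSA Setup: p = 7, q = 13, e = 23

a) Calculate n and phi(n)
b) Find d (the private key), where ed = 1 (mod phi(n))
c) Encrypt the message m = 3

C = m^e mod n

Step 1: n = 7 * 13 = 91.
Step 2: phi(n) = (7-1)(13-1) = 6 * 12 = 72.
Step 3: Find d = 23^(-1) mod 72 = 47.
  Verify: 23 * 47 = 1081 = 1 (mod 72).
Step 4: C = 3^23 mod 91 = 61.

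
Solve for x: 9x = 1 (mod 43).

Step 1: We need x such that 9 * x = 1 (mod 43).
Step 2: Using the extended Euclidean algorithm or trial:
  9 * 24 = 216 = 5 * 43 + 1.
Step 3: Since 216 mod 43 = 1, the inverse is x = 24.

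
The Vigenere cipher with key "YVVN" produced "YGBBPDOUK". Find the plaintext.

Step 1: Extend key: YVVNYVVNY
Step 2: Decrypt each letter (c - k) mod 26:
  Y(24) - Y(24) = (24-24) mod 26 = 0 = A
  G(6) - V(21) = (6-21) mod 26 = 11 = L
  B(1) - V(21) = (1-21) mod 26 = 6 = G
  B(1) - N(13) = (1-13) mod 26 = 14 = O
  P(15) - Y(24) = (15-24) mod 26 = 17 = R
  D(3) - V(21) = (3-21) mod 26 = 8 = I
  O(14) - V(21) = (14-21) mod 26 = 19 = T
  U(20) - N(13) = (20-13) mod 26 = 7 = H
  K(10) - Y(24) = (10-24) mod 26 = 12 = M
Plaintext: ALGORITHM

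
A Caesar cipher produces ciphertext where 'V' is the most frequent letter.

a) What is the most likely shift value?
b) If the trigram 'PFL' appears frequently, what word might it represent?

Step 1: In English, 'E' is the most frequent letter (12.7%).
Step 2: The most frequent ciphertext letter is 'V' (position 21).
Step 3: Shift = (21 - 4) mod 26 = 17.
Step 4: Decrypt 'PFL' by shifting back 17:
  P -> Y
  F -> O
  L -> U
Step 5: 'PFL' decrypts to 'YOU'.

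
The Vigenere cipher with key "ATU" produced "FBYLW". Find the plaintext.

Step 1: Extend key: ATUAT
Step 2: Decrypt each letter (c - k) mod 26:
  F(5) - A(0) = (5-0) mod 26 = 5 = F
  B(1) - T(19) = (1-19) mod 26 = 8 = I
  Y(24) - U(20) = (24-20) mod 26 = 4 = E
  L(11) - A(0) = (11-0) mod 26 = 11 = L
  W(22) - T(19) = (22-19) mod 26 = 3 = D
Plaintext: FIELD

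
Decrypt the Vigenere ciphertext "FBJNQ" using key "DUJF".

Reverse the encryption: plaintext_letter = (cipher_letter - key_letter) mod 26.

Step 1: Extend key: DUJFD
Step 2: Decrypt each letter (c - k) mod 26:
  F(5) - D(3) = (5-3) mod 26 = 2 = C
  B(1) - U(20) = (1-20) mod 26 = 7 = H
  J(9) - J(9) = (9-9) mod 26 = 0 = A
  N(13) - F(5) = (13-5) mod 26 = 8 = I
  Q(16) - D(3) = (16-3) mod 26 = 13 = N
Plaintext: CHAIN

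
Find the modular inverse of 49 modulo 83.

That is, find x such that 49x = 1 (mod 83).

Step 1: We need x such that 49 * x = 1 (mod 83).
Step 2: Using the extended Euclidean algorithm or trial:
  49 * 61 = 2989 = 36 * 83 + 1.
Step 3: Since 2989 mod 83 = 1, the inverse is x = 61.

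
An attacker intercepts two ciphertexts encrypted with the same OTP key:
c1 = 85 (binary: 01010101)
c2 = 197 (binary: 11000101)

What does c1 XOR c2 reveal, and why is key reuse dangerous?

Step 1: c1 XOR c2 = (m1 XOR k) XOR (m2 XOR k).
Step 2: By XOR associativity/commutativity: = m1 XOR m2 XOR k XOR k = m1 XOR m2.
Step 3: 01010101 XOR 11000101 = 10010000 = 144.
Step 4: The key cancels out! An attacker learns m1 XOR m2 = 144, revealing the relationship between plaintexts.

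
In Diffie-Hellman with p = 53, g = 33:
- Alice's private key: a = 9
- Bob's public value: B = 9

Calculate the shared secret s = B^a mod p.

Step 1: s = B^a mod p = 9^9 mod 53.
  9^1 mod 53 = 9
  9^2 mod 53 = (9 * 9) mod 53 = 28
  9^3 mod 53 = (28 * 9) mod 53 = 40
  9^4 mod 53 = (40 * 9) mod 53 = 42
  9^5 mod 53 = (42 * 9) mod 53 = 7
  9^6 mod 53 = (7 * 9) mod 53 = 10
  9^7 mod 53 = (10 * 9) mod 53 = 37
  9^8 mod 53 = (37 * 9) mod 53 = 15
  9^9 mod 53 = (15 * 9) mod 53 = 29
Result: shared secret = 29.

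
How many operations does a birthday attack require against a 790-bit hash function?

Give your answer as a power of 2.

Step 1: The birthday paradox gives collision probability ~50% after sqrt(2^n) = 2^(n/2) hashes.
Step 2: For 790-bit output: 2^(790/2) = 2^395.
Step 3: Approximately 2^395 hash computations needed.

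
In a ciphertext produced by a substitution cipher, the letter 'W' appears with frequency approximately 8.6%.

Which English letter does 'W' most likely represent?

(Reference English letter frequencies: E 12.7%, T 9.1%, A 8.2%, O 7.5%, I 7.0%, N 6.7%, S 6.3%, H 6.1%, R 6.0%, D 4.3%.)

Step 1: The observed frequency is 8.6%.
Step 2: Compare with English frequencies:
  E: 12.7% (difference: 4.1%)
  T: 9.1% (difference: 0.5%)
  A: 8.2% (difference: 0.4%) <-- closest
  O: 7.5% (difference: 1.1%)
  I: 7.0% (difference: 1.6%)
  N: 6.7% (difference: 1.9%)
  S: 6.3% (difference: 2.3%)
  H: 6.1% (difference: 2.5%)
  R: 6.0% (difference: 2.6%)
  D: 4.3% (difference: 4.3%)
Step 3: 'W' most likely represents 'A' (frequency 8.2%).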